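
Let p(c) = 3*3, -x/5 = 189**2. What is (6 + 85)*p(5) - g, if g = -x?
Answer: -177786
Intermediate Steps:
x = -178605 (x = -5*189**2 = -5*35721 = -178605)
p(c) = 9
g = 178605 (g = -1*(-178605) = 178605)
(6 + 85)*p(5) - g = (6 + 85)*9 - 1*178605 = 91*9 - 178605 = 819 - 178605 = -177786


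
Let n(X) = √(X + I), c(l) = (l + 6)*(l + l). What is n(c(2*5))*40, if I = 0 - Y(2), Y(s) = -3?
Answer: 40*√323 ≈ 718.89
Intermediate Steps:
I = 3 (I = 0 - 1*(-3) = 0 + 3 = 3)
c(l) = 2*l*(6 + l) (c(l) = (6 + l)*(2*l) = 2*l*(6 + l))
n(X) = √(3 + X) (n(X) = √(X + 3) = √(3 + X))
n(c(2*5))*40 = √(3 + 2*(2*5)*(6 + 2*5))*40 = √(3 + 2*10*(6 + 10))*40 = √(3 + 2*10*16)*40 = √(3 + 320)*40 = √323*40 = 40*√323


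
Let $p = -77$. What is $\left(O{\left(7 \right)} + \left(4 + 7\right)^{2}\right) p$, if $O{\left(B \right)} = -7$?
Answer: $-8778$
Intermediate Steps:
$\left(O{\left(7 \right)} + \left(4 + 7\right)^{2}\right) p = \left(-7 + \left(4 + 7\right)^{2}\right) \left(-77\right) = \left(-7 + 11^{2}\right) \left(-77\right) = \left(-7 + 121\right) \left(-77\right) = 114 \left(-77\right) = -8778$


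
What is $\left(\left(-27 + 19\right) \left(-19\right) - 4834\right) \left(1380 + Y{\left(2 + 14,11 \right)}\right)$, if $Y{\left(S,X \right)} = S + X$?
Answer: $-6587574$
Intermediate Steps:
$\left(\left(-27 + 19\right) \left(-19\right) - 4834\right) \left(1380 + Y{\left(2 + 14,11 \right)}\right) = \left(\left(-27 + 19\right) \left(-19\right) - 4834\right) \left(1380 + \left(\left(2 + 14\right) + 11\right)\right) = \left(\left(-8\right) \left(-19\right) - 4834\right) \left(1380 + \left(16 + 11\right)\right) = \left(152 - 4834\right) \left(1380 + 27\right) = \left(-4682\right) 1407 = -6587574$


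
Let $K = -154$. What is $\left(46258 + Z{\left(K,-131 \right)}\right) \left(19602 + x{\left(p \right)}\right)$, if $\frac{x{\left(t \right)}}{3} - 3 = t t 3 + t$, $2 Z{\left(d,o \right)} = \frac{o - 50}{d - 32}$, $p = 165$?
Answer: $\frac{1520805291189}{124} \approx 1.2265 \cdot 10^{10}$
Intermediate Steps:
$Z{\left(d,o \right)} = \frac{-50 + o}{2 \left(-32 + d\right)}$ ($Z{\left(d,o \right)} = \frac{\left(o - 50\right) \frac{1}{d - 32}}{2} = \frac{\left(-50 + o\right) \frac{1}{-32 + d}}{2} = \frac{\frac{1}{-32 + d} \left(-50 + o\right)}{2} = \frac{-50 + o}{2 \left(-32 + d\right)}$)
$x{\left(t \right)} = 9 + 3 t + 9 t^{2}$ ($x{\left(t \right)} = 9 + 3 \left(t t 3 + t\right) = 9 + 3 \left(t^{2} \cdot 3 + t\right) = 9 + 3 \left(3 t^{2} + t\right) = 9 + 3 \left(t + 3 t^{2}\right) = 9 + \left(3 t + 9 t^{2}\right) = 9 + 3 t + 9 t^{2}$)
$\left(46258 + Z{\left(K,-131 \right)}\right) \left(19602 + x{\left(p \right)}\right) = \left(46258 + \frac{-50 - 131}{2 \left(-32 - 154\right)}\right) \left(19602 + \left(9 + 3 \cdot 165 + 9 \cdot 165^{2}\right)\right) = \left(46258 + \frac{1}{2} \frac{1}{-186} \left(-181\right)\right) \left(19602 + \left(9 + 495 + 9 \cdot 27225\right)\right) = \left(46258 + \frac{1}{2} \left(- \frac{1}{186}\right) \left(-181\right)\right) \left(19602 + \left(9 + 495 + 245025\right)\right) = \left(46258 + \frac{181}{372}\right) \left(19602 + 245529\right) = \frac{17208157}{372} \cdot 265131 = \frac{1520805291189}{124}$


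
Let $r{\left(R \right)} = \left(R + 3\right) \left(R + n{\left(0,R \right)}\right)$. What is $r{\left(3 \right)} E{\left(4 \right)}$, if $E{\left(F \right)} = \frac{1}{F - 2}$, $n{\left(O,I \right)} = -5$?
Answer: $-6$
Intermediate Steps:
$E{\left(F \right)} = \frac{1}{-2 + F}$
$r{\left(R \right)} = \left(-5 + R\right) \left(3 + R\right)$ ($r{\left(R \right)} = \left(R + 3\right) \left(R - 5\right) = \left(3 + R\right) \left(-5 + R\right) = \left(-5 + R\right) \left(3 + R\right)$)
$r{\left(3 \right)} E{\left(4 \right)} = \frac{-15 + 3^{2} - 6}{-2 + 4} = \frac{-15 + 9 - 6}{2} = \left(-12\right) \frac{1}{2} = -6$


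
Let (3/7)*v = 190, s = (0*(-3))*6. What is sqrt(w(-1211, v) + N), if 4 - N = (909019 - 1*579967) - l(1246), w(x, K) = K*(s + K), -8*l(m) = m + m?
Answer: I*sqrt(4781342)/6 ≈ 364.44*I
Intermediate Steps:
l(m) = -m/4 (l(m) = -(m + m)/8 = -m/4)
s = 0 (s = 0*6 = 0)
v = 1330/3 (v = (7/3)*190 = 1330/3 ≈ 443.33)
w(x, K) = K**2 (w(x, K) = K*(0 + K) = K*K = K**2)
N = -658719/2 (N = 4 - ((909019 - 1*579967) - (-1)*1246/4) = 4 - ((909019 - 579967) - 1*(-623/2)) = 4 - (329052 + 623/2) = 4 - 1*658727/2 = 4 - 658727/2 = -658719/2 ≈ -3.2936e+5)
sqrt(w(-1211, v) + N) = sqrt((1330/3)**2 - 658719/2) = sqrt(1768900/9 - 658719/2) = sqrt(-2390671/18) = I*sqrt(4781342)/6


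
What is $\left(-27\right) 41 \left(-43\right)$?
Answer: $47601$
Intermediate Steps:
$\left(-27\right) 41 \left(-43\right) = \left(-1107\right) \left(-43\right) = 47601$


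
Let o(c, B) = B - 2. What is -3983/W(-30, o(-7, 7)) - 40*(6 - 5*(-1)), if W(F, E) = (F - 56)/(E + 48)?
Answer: 173259/86 ≈ 2014.6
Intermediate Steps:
o(c, B) = -2 + B
W(F, E) = (-56 + F)/(48 + E)
-3983/W(-30, o(-7, 7)) - 40*(6 - 5*(-1)) = -3983*(48 + (-2 + 7))/(-56 - 30) - 40*(6 - 5*(-1)) = -3983/(-86/(48 + 5)) - 40*(6 + 5) = -3983/(-86/53) - 40*11 = -3983/((1/53)*(-86)) - 440 = -3983/(-86/53) - 440 = -3983*(-53/86) - 440 = 211099/86 - 440 = 173259/86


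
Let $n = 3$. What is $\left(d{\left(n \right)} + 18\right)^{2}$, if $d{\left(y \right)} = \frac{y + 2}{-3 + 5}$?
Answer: $\frac{1681}{4} \approx 420.25$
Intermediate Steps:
$d{\left(y \right)} = 1 + \frac{y}{2}$ ($d{\left(y \right)} = \frac{2 + y}{2} = \left(2 + y\right) \frac{1}{2} = 1 + \frac{y}{2}$)
$\left(d{\left(n \right)} + 18\right)^{2} = \left(\left(1 + \frac{1}{2} \cdot 3\right) + 18\right)^{2} = \left(\left(1 + \frac{3}{2}\right) + 18\right)^{2} = \left(\frac{5}{2} + 18\right)^{2} = \left(\frac{41}{2}\right)^{2} = \frac{1681}{4}$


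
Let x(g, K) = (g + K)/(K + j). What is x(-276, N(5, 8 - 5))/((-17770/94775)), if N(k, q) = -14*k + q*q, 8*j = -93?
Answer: -25551340/1032437 ≈ -24.749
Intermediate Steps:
j = -93/8 (j = (⅛)*(-93) = -93/8 ≈ -11.625)
N(k, q) = q² - 14*k (N(k, q) = -14*k + q² = q² - 14*k)
x(g, K) = (K + g)/(-93/8 + K) (x(g, K) = (g + K)/(K - 93/8) = (K + g)/(-93/8 + K))
x(-276, N(5, 8 - 5))/((-17770/94775)) = (8*(((8 - 5)² - 14*5) - 276)/(-93 + 8*((8 - 5)² - 14*5)))/((-17770/94775)) = (8*((3² - 70) - 276)/(-93 + 8*(3² - 70)))/((-17770*1/94775)) = (8*((9 - 70) - 276)/(-93 + 8*(9 - 70)))/(-3554/18955) = (8*(-61 - 276)/(-93 + 8*(-61)))*(-18955/3554) = (8*(-337)/(-93 - 488))*(-18955/3554) = (8*(-337)/(-581))*(-18955/3554) = (8*(-1/581)*(-337))*(-18955/3554) = (2696/581)*(-18955/3554) = -25551340/1032437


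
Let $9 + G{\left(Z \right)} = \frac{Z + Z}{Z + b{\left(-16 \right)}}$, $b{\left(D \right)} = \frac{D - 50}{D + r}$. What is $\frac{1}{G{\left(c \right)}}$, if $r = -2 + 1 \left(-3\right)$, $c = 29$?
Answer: $- \frac{225}{1619} \approx -0.13897$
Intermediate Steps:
$r = -5$ ($r = -2 - 3 = -5$)
$b{\left(D \right)} = \frac{-50 + D}{-5 + D}$ ($b{\left(D \right)} = \frac{D - 50}{D - 5} = \frac{-50 + D}{-5 + D}$)
$G{\left(Z \right)} = -9 + \frac{2 Z}{\frac{22}{7} + Z}$ ($G{\left(Z \right)} = -9 + \frac{Z + Z}{Z + \frac{-50 - 16}{-5 - 16}} = -9 + \frac{2 Z}{Z + \frac{1}{-21} \left(-66\right)} = -9 + \frac{2 Z}{Z - - \frac{22}{7}} = -9 + \frac{2 Z}{Z + \frac{22}{7}} = -9 + \frac{2 Z}{\frac{22}{7} + Z}$)
$\frac{1}{G{\left(c \right)}} = \frac{1}{\frac{1}{22 + 7 \cdot 29} \left(-198 - 1421\right)} = \frac{1}{\frac{1}{22 + 203} \left(-198 - 1421\right)} = \frac{1}{\frac{1}{225} \left(-1619\right)} = \frac{1}{- \frac{1619}{225}} = - \frac{225}{1619}$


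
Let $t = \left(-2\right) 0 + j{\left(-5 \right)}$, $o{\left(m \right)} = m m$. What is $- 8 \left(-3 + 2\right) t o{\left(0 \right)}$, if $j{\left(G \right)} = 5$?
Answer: $0$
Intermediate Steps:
$o{\left(m \right)} = m^{2}$
$t = 5$ ($t = \left(-2\right) 0 + 5 = 0 + 5 = 5$)
$- 8 \left(-3 + 2\right) t o{\left(0 \right)} = - 8 \left(-3 + 2\right) 5 \cdot 0^{2} = \left(-8\right) \left(-1\right) 5 \cdot 0 = 8 \cdot 5 \cdot 0 = 40 \cdot 0 = 0$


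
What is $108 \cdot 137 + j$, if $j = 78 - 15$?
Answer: $14859$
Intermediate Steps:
$j = 63$ ($j = 78 - 15 = 63$)
$108 \cdot 137 + j = 108 \cdot 137 + 63 = 14796 + 63 = 14859$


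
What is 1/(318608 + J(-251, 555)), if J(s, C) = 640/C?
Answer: 111/35365616 ≈ 3.1386e-6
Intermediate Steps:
1/(318608 + J(-251, 555)) = 1/(318608 + 640/555) = 1/(318608 + 640*(1/555)) = 1/(318608 + 128/111) = 1/(35365616/111) = 111/35365616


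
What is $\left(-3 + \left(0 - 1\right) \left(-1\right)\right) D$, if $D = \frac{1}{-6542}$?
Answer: $\frac{1}{3271} \approx 0.00030572$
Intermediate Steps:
$D = - \frac{1}{6542} \approx -0.00015286$
$\left(-3 + \left(0 - 1\right) \left(-1\right)\right) D = \left(-3 + \left(0 - 1\right) \left(-1\right)\right) \left(- \frac{1}{6542}\right) = \left(-3 - -1\right) \left(- \frac{1}{6542}\right) = \left(-3 + 1\right) \left(- \frac{1}{6542}\right) = \left(-2\right) \left(- \frac{1}{6542}\right) = \frac{1}{3271}$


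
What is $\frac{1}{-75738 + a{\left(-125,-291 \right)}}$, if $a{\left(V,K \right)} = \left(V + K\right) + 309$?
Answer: $- \frac{1}{75845} \approx -1.3185 \cdot 10^{-5}$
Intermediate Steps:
$a{\left(V,K \right)} = 309 + K + V$ ($a{\left(V,K \right)} = \left(K + V\right) + 309 = 309 + K + V$)
$\frac{1}{-75738 + a{\left(-125,-291 \right)}} = \frac{1}{-75738 - 107} = \frac{1}{-75845} = - \frac{1}{75845}$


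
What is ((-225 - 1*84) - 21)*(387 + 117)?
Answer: -166320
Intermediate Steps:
((-225 - 1*84) - 21)*(387 + 117) = ((-225 - 84) - 21)*504 = (-309 - 21)*504 = -330*504 = -166320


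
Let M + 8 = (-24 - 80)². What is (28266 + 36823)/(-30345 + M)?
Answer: -65089/19537 ≈ -3.3316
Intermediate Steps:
M = 10808 (M = -8 + (-24 - 80)² = -8 + (-104)² = -8 + 10816 = 10808)
(28266 + 36823)/(-30345 + M) = (28266 + 36823)/(-30345 + 10808) = 65089/(-19537) = 65089*(-1/19537) = -65089/19537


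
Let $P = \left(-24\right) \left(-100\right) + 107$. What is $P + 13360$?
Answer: $15867$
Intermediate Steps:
$P = 2507$ ($P = 2400 + 107 = 2507$)
$P + 13360 = 2507 + 13360 = 15867$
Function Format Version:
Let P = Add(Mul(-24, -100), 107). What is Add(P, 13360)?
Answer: 15867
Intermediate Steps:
P = 2507 (P = Add(2400, 107) = 2507)
Add(P, 13360) = Add(2507, 13360) = 15867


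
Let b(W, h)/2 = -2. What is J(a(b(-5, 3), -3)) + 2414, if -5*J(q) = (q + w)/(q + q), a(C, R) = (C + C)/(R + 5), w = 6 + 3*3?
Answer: 96571/40 ≈ 2414.3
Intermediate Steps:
w = 15 (w = 6 + 9 = 15)
b(W, h) = -4 (b(W, h) = 2*(-2) = -4)
a(C, R) = 2*C/(5 + R) (a(C, R) = (2*C)/(5 + R) = 2*C/(5 + R))
J(q) = -(15 + q)/(10*q) (J(q) = -(q + 15)/(5*(q + q)) = -(15 + q)/(5*(2*q)) = -(15 + q)*1/(2*q)/5 = -(15 + q)/(10*q))
J(a(b(-5, 3), -3)) + 2414 = (-15 - 2*(-4)/(5 - 3))/(10*((2*(-4)/(5 - 3)))) + 2414 = (-15 - 2*(-4)/2)/(10*((2*(-4)/2))) + 2414 = (-15 - 2*(-4)/2)/(10*((2*(-4)*(½)))) + 2414 = (⅒)*(-15 - 1*(-4))/(-4) + 2414 = (⅒)*(-¼)*(-15 + 4) + 2414 = (⅒)*(-¼)*(-11) + 2414 = 11/40 + 2414 = 96571/40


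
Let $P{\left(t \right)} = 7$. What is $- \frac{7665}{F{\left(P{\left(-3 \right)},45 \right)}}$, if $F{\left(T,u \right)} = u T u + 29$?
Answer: $- \frac{7665}{14204} \approx -0.53964$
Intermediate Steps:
$F{\left(T,u \right)} = 29 + T u^{2}$ ($F{\left(T,u \right)} = T u u + 29 = T u^{2} + 29 = 29 + T u^{2}$)
$- \frac{7665}{F{\left(P{\left(-3 \right)},45 \right)}} = - \frac{7665}{29 + 7 \cdot 45^{2}} = - \frac{7665}{29 + 7 \cdot 2025} = - \frac{7665}{29 + 14175} = - \frac{7665}{14204}$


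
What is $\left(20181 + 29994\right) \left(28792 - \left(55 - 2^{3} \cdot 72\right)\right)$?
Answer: $1470779775$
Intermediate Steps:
$\left(20181 + 29994\right) \left(28792 - \left(55 - 2^{3} \cdot 72\right)\right) = 50175 \left(28792 + \left(-55 + 8 \cdot 72\right)\right) = 50175 \left(28792 + \left(-55 + 576\right)\right) = 50175 \left(28792 + 521\right) = 50175 \cdot 29313 = 1470779775$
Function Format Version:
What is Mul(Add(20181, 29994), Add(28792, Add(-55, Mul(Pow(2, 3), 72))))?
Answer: 1470779775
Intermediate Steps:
Mul(Add(20181, 29994), Add(28792, Add(-55, Mul(Pow(2, 3), 72)))) = Mul(50175, Add(28792, Add(-55, Mul(8, 72)))) = Mul(50175, Add(28792, Add(-55, 576))) = Mul(50175, Add(28792, 521)) = Mul(50175, 29313) = 1470779775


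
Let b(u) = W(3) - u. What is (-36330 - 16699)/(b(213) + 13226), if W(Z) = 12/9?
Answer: -159087/39043 ≈ -4.0747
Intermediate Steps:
W(Z) = 4/3 (W(Z) = 12*(⅑) = 4/3)
b(u) = 4/3 - u
(-36330 - 16699)/(b(213) + 13226) = (-36330 - 16699)/((4/3 - 1*213) + 13226) = -53029/((4/3 - 213) + 13226) = -53029/(-635/3 + 13226) = -53029/39043/3 = -53029*3/39043 = -159087/39043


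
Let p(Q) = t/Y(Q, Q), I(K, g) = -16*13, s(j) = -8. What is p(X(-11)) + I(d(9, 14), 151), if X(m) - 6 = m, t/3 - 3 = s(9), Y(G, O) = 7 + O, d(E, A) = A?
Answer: -431/2 ≈ -215.50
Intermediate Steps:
I(K, g) = -208
t = -15 (t = 9 + 3*(-8) = 9 - 24 = -15)
X(m) = 6 + m
p(Q) = -15/(7 + Q)
p(X(-11)) + I(d(9, 14), 151) = -15/(7 + (6 - 11)) - 208 = -15/(7 - 5) - 208 = -15/2 - 208 = -431/2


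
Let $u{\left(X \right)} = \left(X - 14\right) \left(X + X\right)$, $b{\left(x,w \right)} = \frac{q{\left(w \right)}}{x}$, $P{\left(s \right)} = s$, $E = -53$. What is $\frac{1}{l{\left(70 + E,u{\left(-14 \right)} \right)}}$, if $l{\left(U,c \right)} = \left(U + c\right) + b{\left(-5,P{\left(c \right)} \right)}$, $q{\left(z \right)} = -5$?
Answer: $\frac{1}{802} \approx 0.0012469$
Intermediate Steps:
$b{\left(x,w \right)} = - \frac{5}{x}$
$u{\left(X \right)} = 2 X \left(-14 + X\right)$ ($u{\left(X \right)} = \left(-14 + X\right) 2 X = 2 X \left(-14 + X\right)$)
$l{\left(U,c \right)} = 1 + U + c$ ($l{\left(U,c \right)} = \left(U + c\right) - \frac{5}{-5} = \left(U + c\right) - -1 = \left(U + c\right) + 1 = 1 + U + c$)
$\frac{1}{l{\left(70 + E,u{\left(-14 \right)} \right)}} = \frac{1}{1 + \left(70 - 53\right) + 2 \left(-14\right) \left(-14 - 14\right)} = \frac{1}{1 + 17 + 2 \left(-14\right) \left(-28\right)} = \frac{1}{1 + 17 + 784} = \frac{1}{802}$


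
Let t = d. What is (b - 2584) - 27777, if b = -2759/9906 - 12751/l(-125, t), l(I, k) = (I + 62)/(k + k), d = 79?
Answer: 336465391/208026 ≈ 1617.4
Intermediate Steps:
t = 79
l(I, k) = (62 + I)/(2*k) (l(I, k) = (62 + I)/((2*k)) = (62 + I)*(1/(2*k)) = (62 + I)/(2*k))
b = 6652342777/208026 (b = -2759/9906 - 12751*158/(62 - 125) = -2759*1/9906 - 12751/((½)*(1/79)*(-63)) = -2759/9906 - 12751/(-63/158) = -2759/9906 - 12751*(-158/63) = -2759/9906 + 2014658/63 = 6652342777/208026 ≈ 31978.)
(b - 2584) - 27777 = (6652342777/208026 - 2584) - 27777 = 6114803593/208026 - 27777 = 336465391/208026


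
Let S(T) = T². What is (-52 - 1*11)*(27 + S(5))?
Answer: -3276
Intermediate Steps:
(-52 - 1*11)*(27 + S(5)) = (-52 - 1*11)*(27 + 5²) = (-52 - 11)*(27 + 25) = -63*52 = -3276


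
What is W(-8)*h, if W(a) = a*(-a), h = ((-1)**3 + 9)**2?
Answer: -4096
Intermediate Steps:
h = 64 (h = (-1 + 9)**2 = 8**2 = 64)
W(a) = -a**2
W(-8)*h = -1*(-8)**2*64 = -1*64*64 = -64*64 = -4096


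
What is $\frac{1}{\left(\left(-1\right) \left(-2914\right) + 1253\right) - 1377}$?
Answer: $\frac{1}{2790} \approx 0.00035842$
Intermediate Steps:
$\frac{1}{\left(\left(-1\right) \left(-2914\right) + 1253\right) - 1377} = \frac{1}{\left(2914 + 1253\right) - 1377} = \frac{1}{4167 - 1377} = \frac{1}{2790}$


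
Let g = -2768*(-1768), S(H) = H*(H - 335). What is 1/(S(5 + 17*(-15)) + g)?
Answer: 1/5040074 ≈ 1.9841e-7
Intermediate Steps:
S(H) = H*(-335 + H)
g = 4893824
1/(S(5 + 17*(-15)) + g) = 1/((5 + 17*(-15))*(-335 + (5 + 17*(-15))) + 4893824) = 1/((5 - 255)*(-335 + (5 - 255)) + 4893824) = 1/(-250*(-335 - 250) + 4893824) = 1/(-250*(-585) + 4893824) = 1/(146250 + 4893824) = 1/5040074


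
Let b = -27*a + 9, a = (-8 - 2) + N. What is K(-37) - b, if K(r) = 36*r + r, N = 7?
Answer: -1459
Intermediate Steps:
K(r) = 37*r
a = -3 (a = (-8 - 2) + 7 = -10 + 7 = -3)
b = 90 (b = -27*(-3) + 9 = 81 + 9 = 90)
K(-37) - b = 37*(-37) - 1*90 = -1369 - 90 = -1459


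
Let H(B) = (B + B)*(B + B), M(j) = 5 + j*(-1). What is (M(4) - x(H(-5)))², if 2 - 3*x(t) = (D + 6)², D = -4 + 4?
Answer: 1369/9 ≈ 152.11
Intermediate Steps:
M(j) = 5 - j
H(B) = 4*B² (H(B) = (2*B)*(2*B) = 4*B²)
D = 0
x(t) = -34/3 (x(t) = ⅔ - (0 + 6)²/3 = ⅔ - ⅓*6² = ⅔ - ⅓*36 = ⅔ - 12 = -34/3)
(M(4) - x(H(-5)))² = ((5 - 1*4) - 1*(-34/3))² = ((5 - 4) + 34/3)² = (1 + 34/3)² = (37/3)² = 1369/9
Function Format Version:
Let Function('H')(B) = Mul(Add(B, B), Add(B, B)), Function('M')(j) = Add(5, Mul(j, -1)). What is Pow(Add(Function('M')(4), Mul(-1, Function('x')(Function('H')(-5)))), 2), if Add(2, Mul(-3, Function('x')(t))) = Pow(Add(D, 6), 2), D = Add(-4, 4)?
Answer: Rational(1369, 9) ≈ 152.11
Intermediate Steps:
Function('M')(j) = Add(5, Mul(-1, j))
Function('H')(B) = Mul(4, Pow(B, 2)) (Function('H')(B) = Mul(Mul(2, B), Mul(2, B)) = Mul(4, Pow(B, 2)))
D = 0
Function('x')(t) = Rational(-34, 3) (Function('x')(t) = Add(Rational(2, 3), Mul(Rational(-1, 3), Pow(Add(0, 6), 2))) = Add(Rational(2, 3), Mul(Rational(-1, 3), Pow(6, 2))) = Add(Rational(2, 3), Mul(Rational(-1, 3), 36)) = Add(Rational(2, 3), -12) = Rational(-34, 3))
Pow(Add(Function('M')(4), Mul(-1, Function('x')(Function('H')(-5)))), 2) = Pow(Add(Add(5, Mul(-1, 4)), Mul(-1, Rational(-34, 3))), 2) = Pow(Add(Add(5, -4), Rational(34, 3)), 2) = Pow(Add(1, Rational(34, 3)), 2) = Pow(Rational(37, 3), 2) = Rational(1369, 9)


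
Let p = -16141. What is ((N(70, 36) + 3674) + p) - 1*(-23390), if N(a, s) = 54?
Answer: 10977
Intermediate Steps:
((N(70, 36) + 3674) + p) - 1*(-23390) = ((54 + 3674) - 16141) - 1*(-23390) = (3728 - 16141) + 23390 = -12413 + 23390 = 10977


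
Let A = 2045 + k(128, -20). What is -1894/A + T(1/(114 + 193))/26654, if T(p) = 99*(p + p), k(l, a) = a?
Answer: -7748890291/8285062725 ≈ -0.93528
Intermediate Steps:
A = 2025 (A = 2045 - 20 = 2025)
T(p) = 198*p (T(p) = 99*(2*p) = 198*p)
-1894/A + T(1/(114 + 193))/26654 = -1894/2025 + (198/(114 + 193))/26654 = -1894*1/2025 + (198/307)*(1/26654) = -1894/2025 + (198*(1/307))*(1/26654) = -1894/2025 + (198/307)*(1/26654) = -1894/2025 + 99/4091389 = -7748890291/8285062725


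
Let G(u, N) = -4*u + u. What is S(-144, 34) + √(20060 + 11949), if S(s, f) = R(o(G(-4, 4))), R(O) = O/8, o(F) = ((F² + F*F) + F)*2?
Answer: 75 + √32009 ≈ 253.91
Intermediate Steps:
G(u, N) = -3*u
o(F) = 2*F + 4*F² (o(F) = ((F² + F²) + F)*2 = (2*F² + F)*2 = (F + 2*F²)*2 = 2*F + 4*F²)
R(O) = O/8 (R(O) = O*(⅛) = O/8)
S(s, f) = 75 (S(s, f) = (2*(-3*(-4))*(1 + 2*(-3*(-4))))/8 = (2*12*(1 + 2*12))/8 = (2*12*(1 + 24))/8 = (2*12*25)/8 = (⅛)*600 = 75)
S(-144, 34) + √(20060 + 11949) = 75 + √(20060 + 11949) = 75 + √32009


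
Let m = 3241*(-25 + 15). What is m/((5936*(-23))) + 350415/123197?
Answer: 3702448135/1201417144 ≈ 3.0817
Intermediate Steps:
m = -32410 (m = 3241*(-10) = -32410)
m/((5936*(-23))) + 350415/123197 = -32410/(5936*(-23)) + 350415/123197 = -32410/(-136528) + 350415*(1/123197) = -32410*(-1/136528) + 350415/123197 = 2315/9752 + 350415/123197 = 3702448135/1201417144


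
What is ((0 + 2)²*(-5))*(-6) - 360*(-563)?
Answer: 202800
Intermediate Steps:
((0 + 2)²*(-5))*(-6) - 360*(-563) = (2²*(-5))*(-6) + 202680 = (4*(-5))*(-6) + 202680 = -20*(-6) + 202680 = 120 + 202680 = 202800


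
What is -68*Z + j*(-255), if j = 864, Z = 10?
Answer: -221000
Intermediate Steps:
-68*Z + j*(-255) = -68*10 + 864*(-255) = -680 - 220320 = -221000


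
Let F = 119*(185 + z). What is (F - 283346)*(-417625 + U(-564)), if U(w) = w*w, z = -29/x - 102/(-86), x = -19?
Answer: 21223934506467/817 ≈ 2.5978e+10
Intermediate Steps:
z = 2216/817 (z = -29/(-19) - 102/(-86) = -29*(-1/19) - 102*(-1/86) = 29/19 + 51/43 = 2216/817 ≈ 2.7124)
F = 18249959/817 (F = 119*(185 + 2216/817) = 119*(153361/817) = 18249959/817 ≈ 22338.)
U(w) = w**2
(F - 283346)*(-417625 + U(-564)) = (18249959/817 - 283346)*(-417625 + (-564)**2) = -213243723*(-417625 + 318096)/817 = -213243723/817*(-99529) = 21223934506467/817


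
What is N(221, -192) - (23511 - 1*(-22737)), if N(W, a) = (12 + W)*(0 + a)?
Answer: -90984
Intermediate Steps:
N(W, a) = a*(12 + W) (N(W, a) = (12 + W)*a = a*(12 + W))
N(221, -192) - (23511 - 1*(-22737)) = -192*(12 + 221) - (23511 - 1*(-22737)) = -192*233 - (23511 + 22737) = -44736 - 1*46248 = -44736 - 46248 = -90984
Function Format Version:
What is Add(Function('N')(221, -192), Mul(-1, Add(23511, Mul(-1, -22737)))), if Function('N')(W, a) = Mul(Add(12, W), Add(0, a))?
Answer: -90984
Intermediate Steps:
Function('N')(W, a) = Mul(a, Add(12, W)) (Function('N')(W, a) = Mul(Add(12, W), a) = Mul(a, Add(12, W)))
Add(Function('N')(221, -192), Mul(-1, Add(23511, Mul(-1, -22737)))) = Add(Mul(-192, Add(12, 221)), Mul(-1, Add(23511, Mul(-1, -22737)))) = Add(Mul(-192, 233), Mul(-1, Add(23511, 22737))) = Add(-44736, Mul(-1, 46248)) = Add(-44736, -46248) = -90984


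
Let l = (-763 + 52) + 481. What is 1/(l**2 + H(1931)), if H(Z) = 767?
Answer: 1/53667 ≈ 1.8633e-5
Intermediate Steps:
l = -230 (l = -711 + 481 = -230)
1/(l**2 + H(1931)) = 1/((-230)**2 + 767) = 1/(52900 + 767) = 1/53667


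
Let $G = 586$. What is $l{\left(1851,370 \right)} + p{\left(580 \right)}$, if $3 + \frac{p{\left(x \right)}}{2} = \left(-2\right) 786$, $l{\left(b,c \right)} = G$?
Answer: $-2564$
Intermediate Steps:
$l{\left(b,c \right)} = 586$
$p{\left(x \right)} = -3150$ ($p{\left(x \right)} = -6 + 2 \left(\left(-2\right) 786\right) = -6 + 2 \left(-1572\right) = -6 - 3144 = -3150$)
$l{\left(1851,370 \right)} + p{\left(580 \right)} = 586 - 3150 = -2564$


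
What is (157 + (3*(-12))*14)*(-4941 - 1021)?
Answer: 2068814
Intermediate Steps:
(157 + (3*(-12))*14)*(-4941 - 1021) = (157 - 36*14)*(-5962) = (157 - 504)*(-5962) = -347*(-5962) = 2068814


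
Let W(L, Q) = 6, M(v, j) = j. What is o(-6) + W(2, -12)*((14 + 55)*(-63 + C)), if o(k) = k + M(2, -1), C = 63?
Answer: -7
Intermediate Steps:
o(k) = -1 + k (o(k) = k - 1 = -1 + k)
o(-6) + W(2, -12)*((14 + 55)*(-63 + C)) = (-1 - 6) + 6*((14 + 55)*(-63 + 63)) = -7 + 6*(69*0) = -7 + 6*0 = -7 + 0 = -7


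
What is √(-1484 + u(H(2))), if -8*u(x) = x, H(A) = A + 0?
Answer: I*√5937/2 ≈ 38.526*I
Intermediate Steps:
H(A) = A
u(x) = -x/8
√(-1484 + u(H(2))) = √(-1484 - ⅛*2) = √(-1484 - ¼) = √(-5937/4) = I*√5937/2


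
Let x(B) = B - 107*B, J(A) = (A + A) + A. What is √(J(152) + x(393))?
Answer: 3*I*√4578 ≈ 202.98*I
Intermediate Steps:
J(A) = 3*A (J(A) = 2*A + A = 3*A)
x(B) = -106*B (x(B) = B - 107*B = -106*B)
√(J(152) + x(393)) = √(3*152 - 106*393) = √(456 - 41658) = √(-41202) = 3*I*√4578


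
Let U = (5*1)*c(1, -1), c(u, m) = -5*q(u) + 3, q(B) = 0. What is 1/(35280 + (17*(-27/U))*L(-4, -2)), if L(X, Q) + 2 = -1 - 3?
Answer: 5/177318 ≈ 2.8198e-5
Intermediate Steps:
L(X, Q) = -6 (L(X, Q) = -2 + (-1 - 3) = -2 - 4 = -6)
c(u, m) = 3 (c(u, m) = -5*0 + 3 = 0 + 3 = 3)
U = 15 (U = (5*1)*3 = 5*3 = 15)
1/(35280 + (17*(-27/U))*L(-4, -2)) = 1/(35280 + (17*(-27/15))*(-6)) = 1/(35280 + (17*(-27*1/15))*(-6)) = 1/(35280 + (17*(-9/5))*(-6)) = 1/(35280 - 153/5*(-6)) = 1/(35280 + 918/5) = 1/(177318/5) = 5/177318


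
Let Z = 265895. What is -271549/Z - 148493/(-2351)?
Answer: 38845134536/625119145 ≈ 62.140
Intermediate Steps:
-271549/Z - 148493/(-2351) = -271549/265895 - 148493/(-2351) = -271549*1/265895 - 148493*(-1/2351) = -271549/265895 + 148493/2351 = 38845134536/625119145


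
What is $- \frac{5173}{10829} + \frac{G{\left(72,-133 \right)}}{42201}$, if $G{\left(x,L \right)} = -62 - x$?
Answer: $- \frac{31393837}{65284947} \approx -0.48087$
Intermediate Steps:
$- \frac{5173}{10829} + \frac{G{\left(72,-133 \right)}}{42201} = - \frac{5173}{10829} + \frac{-62 - 72}{42201} = \left(-5173\right) \frac{1}{10829} + \left(-62 - 72\right) \frac{1}{42201} = - \frac{739}{1547} - \frac{134}{42201} = - \frac{31393837}{65284947}$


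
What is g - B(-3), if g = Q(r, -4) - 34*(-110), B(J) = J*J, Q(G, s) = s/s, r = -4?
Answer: 3732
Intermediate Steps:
Q(G, s) = 1
B(J) = J²
g = 3741 (g = 1 - 34*(-110) = 1 + 3740 = 3741)
g - B(-3) = 3741 - 1*(-3)² = 3741 - 1*9 = 3741 - 9 = 3732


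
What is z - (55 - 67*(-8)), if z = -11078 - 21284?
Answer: -32953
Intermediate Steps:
z = -32362
z - (55 - 67*(-8)) = -32362 - (55 - 67*(-8)) = -32362 - (55 + 536) = -32362 - 1*591 = -32362 - 591 = -32953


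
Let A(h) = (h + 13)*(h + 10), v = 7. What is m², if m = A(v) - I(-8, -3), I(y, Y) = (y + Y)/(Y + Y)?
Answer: 4116841/36 ≈ 1.1436e+5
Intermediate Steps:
I(y, Y) = (Y + y)/(2*Y) (I(y, Y) = (Y + y)/((2*Y)) = (Y + y)*(1/(2*Y)) = (Y + y)/(2*Y))
A(h) = (10 + h)*(13 + h) (A(h) = (13 + h)*(10 + h) = (10 + h)*(13 + h))
m = 2029/6 (m = (130 + 7² + 23*7) - (-3 - 8)/(2*(-3)) = (130 + 49 + 161) - (-1)*(-11)/(2*3) = 340 - 1*11/6 = 340 - 11/6 = 2029/6 ≈ 338.17)
m² = (2029/6)² = 4116841/36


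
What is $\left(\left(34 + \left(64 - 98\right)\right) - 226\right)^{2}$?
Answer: $51076$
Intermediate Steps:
$\left(\left(34 + \left(64 - 98\right)\right) - 226\right)^{2} = \left(\left(34 - 34\right) - 226\right)^{2} = \left(0 - 226\right)^{2} = \left(-226\right)^{2} = 51076$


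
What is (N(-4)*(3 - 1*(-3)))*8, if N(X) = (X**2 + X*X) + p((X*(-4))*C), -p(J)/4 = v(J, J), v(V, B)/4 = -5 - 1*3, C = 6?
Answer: 7680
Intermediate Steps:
v(V, B) = -32 (v(V, B) = 4*(-5 - 1*3) = 4*(-5 - 3) = 4*(-8) = -32)
p(J) = 128 (p(J) = -4*(-32) = 128)
N(X) = 128 + 2*X**2 (N(X) = (X**2 + X*X) + 128 = (X**2 + X**2) + 128 = 2*X**2 + 128 = 128 + 2*X**2)
(N(-4)*(3 - 1*(-3)))*8 = ((128 + 2*(-4)**2)*(3 - 1*(-3)))*8 = ((128 + 2*16)*(3 + 3))*8 = ((128 + 32)*6)*8 = (160*6)*8 = 960*8 = 7680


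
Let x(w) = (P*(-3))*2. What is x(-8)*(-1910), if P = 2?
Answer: 22920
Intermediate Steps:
x(w) = -12 (x(w) = (2*(-3))*2 = -6*2 = -12)
x(-8)*(-1910) = -12*(-1910) = 22920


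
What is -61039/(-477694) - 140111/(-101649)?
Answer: 73134737345/48557117406 ≈ 1.5062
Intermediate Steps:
-61039/(-477694) - 140111/(-101649) = -61039*(-1/477694) - 140111*(-1/101649) = 61039/477694 + 140111/101649 = 73134737345/48557117406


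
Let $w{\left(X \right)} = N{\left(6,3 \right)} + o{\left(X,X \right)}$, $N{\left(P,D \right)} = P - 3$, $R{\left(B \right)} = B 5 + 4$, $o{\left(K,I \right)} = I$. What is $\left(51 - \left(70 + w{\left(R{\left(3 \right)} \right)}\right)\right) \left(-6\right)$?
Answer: $246$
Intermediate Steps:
$R{\left(B \right)} = 4 + 5 B$ ($R{\left(B \right)} = 5 B + 4 = 4 + 5 B$)
$N{\left(P,D \right)} = -3 + P$
$w{\left(X \right)} = 3 + X$ ($w{\left(X \right)} = \left(-3 + 6\right) + X = 3 + X$)
$\left(51 - \left(70 + w{\left(R{\left(3 \right)} \right)}\right)\right) \left(-6\right) = \left(51 - \left(77 + 15\right)\right) \left(-6\right) = \left(51 - 92\right) \left(-6\right) = \left(-41\right) \left(-6\right) = 246$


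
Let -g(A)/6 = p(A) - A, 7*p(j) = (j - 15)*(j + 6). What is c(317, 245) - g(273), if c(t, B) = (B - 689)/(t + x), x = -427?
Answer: 23124984/385 ≈ 60065.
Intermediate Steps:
p(j) = (-15 + j)*(6 + j)/7 (p(j) = ((j - 15)*(j + 6))/7 = ((-15 + j)*(6 + j))/7 = (-15 + j)*(6 + j)/7)
g(A) = 540/7 - 6*A²/7 + 96*A/7 (g(A) = -6*((-90/7 - 9*A/7 + A²/7) - A) = -6*(-90/7 - 16*A/7 + A²/7) = 540/7 - 6*A²/7 + 96*A/7)
c(t, B) = (-689 + B)/(-427 + t) (c(t, B) = (B - 689)/(t - 427) = (-689 + B)/(-427 + t))
c(317, 245) - g(273) = (-689 + 245)/(-427 + 317) - (540/7 - 6/7*273² + (96/7)*273) = -444/(-110) - (540/7 - 6/7*74529 + 3744) = -1/110*(-444) - (540/7 - 63882 + 3744) = 222/55 - 1*(-420426/7) = 222/55 + 420426/7 = 23124984/385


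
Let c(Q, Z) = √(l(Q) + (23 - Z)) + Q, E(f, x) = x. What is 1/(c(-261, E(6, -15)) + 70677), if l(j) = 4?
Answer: 11736/826402169 - √42/4958413014 ≈ 1.4200e-5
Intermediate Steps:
c(Q, Z) = Q + √(27 - Z) (c(Q, Z) = √(4 + (23 - Z)) + Q = √(27 - Z) + Q = Q + √(27 - Z))
1/(c(-261, E(6, -15)) + 70677) = 1/((-261 + √(27 - 1*(-15))) + 70677) = 1/((-261 + √(27 + 15)) + 70677) = 1/((-261 + √42) + 70677) = 1/(70416 + √42)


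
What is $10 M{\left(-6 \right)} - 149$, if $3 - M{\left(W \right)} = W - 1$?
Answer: $-49$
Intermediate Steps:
$M{\left(W \right)} = 4 - W$ ($M{\left(W \right)} = 3 - \left(W - 1\right) = 3 - \left(-1 + W\right) = 4 - W$)
$10 M{\left(-6 \right)} - 149 = 10 \left(4 - -6\right) - 149 = 10 \left(4 + 6\right) - 149 = 10 \cdot 10 - 149 = 100 - 149 = -49$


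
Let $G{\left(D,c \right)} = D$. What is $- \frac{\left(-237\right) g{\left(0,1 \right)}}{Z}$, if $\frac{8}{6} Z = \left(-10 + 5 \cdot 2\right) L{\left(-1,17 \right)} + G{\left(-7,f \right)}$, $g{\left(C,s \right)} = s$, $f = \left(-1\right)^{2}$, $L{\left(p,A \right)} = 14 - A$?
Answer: $- \frac{316}{7} \approx -45.143$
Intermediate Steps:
$f = 1$
$Z = - \frac{21}{4}$ ($Z = \frac{3 \left(\left(-10 + 5 \cdot 2\right) \left(14 - 17\right) - 7\right)}{4} = \frac{3 \left(\left(-10 + 10\right) \left(14 - 17\right) - 7\right)}{4} = \frac{3 \left(0 \left(-3\right) - 7\right)}{4} = \frac{3 \left(0 - 7\right)}{4} = \frac{3}{4} \left(-7\right) = - \frac{21}{4} \approx -5.25$)
$- \frac{\left(-237\right) g{\left(0,1 \right)}}{Z} = - \frac{\left(-237\right) 1}{- \frac{21}{4}} = - \frac{\left(-237\right) \left(-4\right)}{21} = \left(-1\right) \frac{316}{7} = - \frac{316}{7}$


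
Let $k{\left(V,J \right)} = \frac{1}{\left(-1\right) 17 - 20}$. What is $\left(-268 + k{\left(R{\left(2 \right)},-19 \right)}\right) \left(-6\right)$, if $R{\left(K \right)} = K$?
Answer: $\frac{59502}{37} \approx 1608.2$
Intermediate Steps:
$k{\left(V,J \right)} = - \frac{1}{37}$ ($k{\left(V,J \right)} = \frac{1}{-17 - 20} = \frac{1}{-37} = - \frac{1}{37}$)
$\left(-268 + k{\left(R{\left(2 \right)},-19 \right)}\right) \left(-6\right) = \left(-268 - \frac{1}{37}\right) \left(-6\right) = \left(- \frac{9917}{37}\right) \left(-6\right) = \frac{59502}{37}$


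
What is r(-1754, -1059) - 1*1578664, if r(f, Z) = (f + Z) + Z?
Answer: -1582536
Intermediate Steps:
r(f, Z) = f + 2*Z (r(f, Z) = (Z + f) + Z = f + 2*Z)
r(-1754, -1059) - 1*1578664 = (-1754 + 2*(-1059)) - 1*1578664 = (-1754 - 2118) - 1578664 = -3872 - 1578664 = -1582536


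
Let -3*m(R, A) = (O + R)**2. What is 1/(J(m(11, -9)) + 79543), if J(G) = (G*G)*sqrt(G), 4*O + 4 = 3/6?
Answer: 85408645906432/6843691466434320283 - 4231664861184*I*sqrt(3)/6843691466434320283 ≈ 1.248e-5 - 1.071e-6*I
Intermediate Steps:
O = -7/8 (O = -1 + (3/6)/4 = -1 + (3*(1/6))/4 = -1 + (1/4)*(1/2) = -1 + 1/8 = -7/8 ≈ -0.87500)
m(R, A) = -(-7/8 + R)**2/3
J(G) = G**(5/2) (J(G) = G**2*sqrt(G) = G**(5/2))
1/(J(m(11, -9)) + 79543) = 1/((-(-7 + 8*11)**2/192)**(5/2) + 79543) = 1/((-(-7 + 88)**2/192)**(5/2) + 79543) = 1/((-1/192*81**2)**(5/2) + 79543) = 1/((-1/192*6561)**(5/2) + 79543) = 1/((-2187/64)**(5/2) + 79543) = 1/(129140163*I*sqrt(3)/32768 + 79543) = 1/(79543 + 129140163*I*sqrt(3)/32768)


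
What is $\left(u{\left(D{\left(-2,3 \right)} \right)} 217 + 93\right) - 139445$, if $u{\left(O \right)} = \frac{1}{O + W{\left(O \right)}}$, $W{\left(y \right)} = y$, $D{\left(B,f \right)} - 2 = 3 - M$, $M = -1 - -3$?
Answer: $- \frac{835895}{6} \approx -1.3932 \cdot 10^{5}$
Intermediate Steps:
$M = 2$ ($M = -1 + 3 = 2$)
$D{\left(B,f \right)} = 3$ ($D{\left(B,f \right)} = 2 + \left(3 - 2\right) = 2 + 1 = 3$)
$u{\left(O \right)} = \frac{1}{2 O}$ ($u{\left(O \right)} = \frac{1}{O + O} = \frac{1}{2 O}$)
$\left(u{\left(D{\left(-2,3 \right)} \right)} 217 + 93\right) - 139445 = \left(\frac{1}{2 \cdot 3} \cdot 217 + 93\right) - 139445 = \left(\frac{1}{2} \cdot \frac{1}{3} \cdot 217 + 93\right) - 139445 = \left(\frac{1}{6} \cdot 217 + 93\right) - 139445 = \left(\frac{217}{6} + 93\right) - 139445 = \frac{775}{6} - 139445 = - \frac{835895}{6}$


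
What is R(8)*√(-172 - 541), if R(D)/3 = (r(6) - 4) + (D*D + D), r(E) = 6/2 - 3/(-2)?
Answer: 435*I*√713/2 ≈ 5807.7*I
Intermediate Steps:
r(E) = 9/2 (r(E) = 6*(½) - 3*(-½) = 3 + 3/2 = 9/2)
R(D) = 3/2 + 3*D + 3*D² (R(D) = 3*((9/2 - 4) + (D*D + D)) = 3*(½ + (D² + D)) = 3*(½ + (D + D²)) = 3*(½ + D + D²) = 3/2 + 3*D + 3*D²)
R(8)*√(-172 - 541) = (3/2 + 3*8 + 3*8²)*√(-172 - 541) = (3/2 + 24 + 3*64)*√(-713) = (3/2 + 24 + 192)*(I*√713) = 435*(I*√713)/2 = 435*I*√713/2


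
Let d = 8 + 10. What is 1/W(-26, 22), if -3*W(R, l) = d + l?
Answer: -3/40 ≈ -0.075000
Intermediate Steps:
d = 18
W(R, l) = -6 - l/3 (W(R, l) = -(18 + l)/3 = -6 - l/3)
1/W(-26, 22) = 1/(-6 - ⅓*22) = 1/(-6 - 22/3) = 1/(-40/3) = -3/40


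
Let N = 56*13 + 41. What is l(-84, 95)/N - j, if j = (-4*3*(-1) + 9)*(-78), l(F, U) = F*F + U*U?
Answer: 1275703/769 ≈ 1658.9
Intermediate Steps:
N = 769 (N = 728 + 41 = 769)
l(F, U) = F**2 + U**2
j = -1638 (j = (-12*(-1) + 9)*(-78) = (12 + 9)*(-78) = 21*(-78) = -1638)
l(-84, 95)/N - j = ((-84)**2 + 95**2)/769 - 1*(-1638) = (7056 + 9025)*(1/769) + 1638 = 16081*(1/769) + 1638 = 16081/769 + 1638 = 1275703/769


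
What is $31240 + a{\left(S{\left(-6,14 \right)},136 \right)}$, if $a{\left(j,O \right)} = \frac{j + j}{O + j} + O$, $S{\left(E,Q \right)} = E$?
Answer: $\frac{2039434}{65} \approx 31376.0$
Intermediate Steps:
$a{\left(j,O \right)} = O + \frac{2 j}{O + j}$ ($a{\left(j,O \right)} = \frac{2 j}{O + j} + O = O + \frac{2 j}{O + j}$)
$31240 + a{\left(S{\left(-6,14 \right)},136 \right)} = 31240 + \frac{136^{2} + 2 \left(-6\right) + 136 \left(-6\right)}{136 - 6} = 31240 + \frac{18496 - 12 - 816}{130} = 31240 + \frac{1}{130} \cdot 17668 = 31240 + \frac{8834}{65} = \frac{2039434}{65}$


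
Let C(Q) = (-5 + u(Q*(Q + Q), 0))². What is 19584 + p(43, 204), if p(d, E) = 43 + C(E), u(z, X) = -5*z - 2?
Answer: 173194991516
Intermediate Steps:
u(z, X) = -2 - 5*z
C(Q) = (-7 - 10*Q²)² (C(Q) = (-5 + (-2 - 5*Q*(Q + Q)))² = (-5 + (-2 - 5*Q*2*Q))² = (-5 + (-2 - 10*Q²))² = (-7 - 10*Q²)²)
p(d, E) = 43 + (7 + 10*E²)²
19584 + p(43, 204) = 19584 + (43 + (7 + 10*204²)²) = 19584 + (43 + (7 + 10*41616)²) = 19584 + (43 + (7 + 416160)²) = 19584 + (43 + 416167²) = 19584 + (43 + 173194971889) = 19584 + 173194971932 = 173194991516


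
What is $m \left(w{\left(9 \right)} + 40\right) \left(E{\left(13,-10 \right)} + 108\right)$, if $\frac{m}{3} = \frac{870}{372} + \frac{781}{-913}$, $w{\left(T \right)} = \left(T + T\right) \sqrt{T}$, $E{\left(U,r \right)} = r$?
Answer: $\frac{105472794}{2573} \approx 40992.0$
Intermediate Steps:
$w{\left(T \right)} = 2 T^{\frac{3}{2}}$ ($w{\left(T \right)} = 2 T \sqrt{T} = 2 T^{\frac{3}{2}}$)
$m = \frac{22899}{5146}$ ($m = 3 \left(\frac{870}{372} + \frac{781}{-913}\right) = 3 \left(870 \cdot \frac{1}{372} + 781 \left(- \frac{1}{913}\right)\right) = 3 \left(\frac{145}{62} - \frac{71}{83}\right) = 3 \cdot \frac{7633}{5146} = \frac{22899}{5146} \approx 4.4499$)
$m \left(w{\left(9 \right)} + 40\right) \left(E{\left(13,-10 \right)} + 108\right) = \frac{22899 \left(2 \cdot 9^{\frac{3}{2}} + 40\right) \left(-10 + 108\right)}{5146} = \frac{22899 \left(2 \cdot 27 + 40\right) 98}{5146} = \frac{22899 \left(54 + 40\right) 98}{5146} = \frac{22899 \cdot 94 \cdot 98}{5146} = \frac{22899}{5146} \cdot 9212 = \frac{105472794}{2573}$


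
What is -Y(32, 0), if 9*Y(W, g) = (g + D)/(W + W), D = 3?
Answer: -1/192 ≈ -0.0052083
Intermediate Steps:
Y(W, g) = (3 + g)/(18*W) (Y(W, g) = ((g + 3)/(W + W))/9 = ((3 + g)/((2*W)))/9 = ((3 + g)*(1/(2*W)))/9 = ((3 + g)/(2*W))/9 = (3 + g)/(18*W))
-Y(32, 0) = -(3 + 0)/(18*32) = -3/(18*32) = -1*1/192 = -1/192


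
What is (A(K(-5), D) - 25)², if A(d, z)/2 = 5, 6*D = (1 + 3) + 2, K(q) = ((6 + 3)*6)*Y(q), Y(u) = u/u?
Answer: 225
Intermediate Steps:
Y(u) = 1
K(q) = 54 (K(q) = ((6 + 3)*6)*1 = (9*6)*1 = 54*1 = 54)
D = 1 (D = ((1 + 3) + 2)/6 = (4 + 2)/6 = (⅙)*6 = 1)
A(d, z) = 10 (A(d, z) = 2*5 = 10)
(A(K(-5), D) - 25)² = (10 - 25)² = (-15)² = 225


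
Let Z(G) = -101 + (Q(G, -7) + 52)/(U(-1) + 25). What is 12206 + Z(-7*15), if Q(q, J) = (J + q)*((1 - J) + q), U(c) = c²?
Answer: 162823/13 ≈ 12525.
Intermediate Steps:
Q(q, J) = (J + q)*(1 + q - J)
Z(G) = -1315/13 + G/26 + G²/26 (Z(G) = -101 + ((-7 + G + G² - 1*(-7)²) + 52)/((-1)² + 25) = -101 + ((-7 + G + G² - 1*49) + 52)/(1 + 25) = -101 + ((-7 + G + G² - 49) + 52)/26 = -101 + ((-56 + G + G²) + 52)*(1/26) = -101 + (-4 + G + G²)*(1/26) = -101 + (-2/13 + G/26 + G²/26) = -1315/13 + G/26 + G²/26)
12206 + Z(-7*15) = 12206 + (-1315/13 + (-7*15)/26 + (-7*15)²/26) = 12206 + (-1315/13 + (1/26)*(-105) + (1/26)*(-105)²) = 12206 + (-1315/13 - 105/26 + (1/26)*11025) = 12206 + (-1315/13 - 105/26 + 11025/26) = 12206 + 4145/13 = 162823/13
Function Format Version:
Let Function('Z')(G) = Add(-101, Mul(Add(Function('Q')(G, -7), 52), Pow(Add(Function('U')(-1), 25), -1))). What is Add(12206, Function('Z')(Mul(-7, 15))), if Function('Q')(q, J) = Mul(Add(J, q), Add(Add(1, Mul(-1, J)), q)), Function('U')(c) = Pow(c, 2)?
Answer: Rational(162823, 13) ≈ 12525.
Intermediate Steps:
Function('Q')(q, J) = Mul(Add(J, q), Add(1, q, Mul(-1, J)))
Function('Z')(G) = Add(Rational(-1315, 13), Mul(Rational(1, 26), G), Mul(Rational(1, 26), Pow(G, 2))) (Function('Z')(G) = Add(-101, Mul(Add(Add(-7, G, Pow(G, 2), Mul(-1, Pow(-7, 2))), 52), Pow(Add(Pow(-1, 2), 25), -1))) = Add(-101, Mul(Add(Add(-7, G, Pow(G, 2), Mul(-1, 49)), 52), Pow(Add(1, 25), -1))) = Add(-101, Mul(Add(Add(-7, G, Pow(G, 2), -49), 52), Pow(26, -1))) = Add(-101, Mul(Add(Add(-56, G, Pow(G, 2)), 52), Rational(1, 26))) = Add(-101, Mul(Add(-4, G, Pow(G, 2)), Rational(1, 26))) = Add(-101, Add(Rational(-2, 13), Mul(Rational(1, 26), G), Mul(Rational(1, 26), Pow(G, 2)))) = Add(Rational(-1315, 13), Mul(Rational(1, 26), G), Mul(Rational(1, 26), Pow(G, 2))))
Add(12206, Function('Z')(Mul(-7, 15))) = Add(12206, Add(Rational(-1315, 13), Mul(Rational(1, 26), Mul(-7, 15)), Mul(Rational(1, 26), Pow(Mul(-7, 15), 2)))) = Add(12206, Add(Rational(-1315, 13), Mul(Rational(1, 26), -105), Mul(Rational(1, 26), Pow(-105, 2)))) = Add(12206, Add(Rational(-1315, 13), Rational(-105, 26), Mul(Rational(1, 26), 11025))) = Add(12206, Add(Rational(-1315, 13), Rational(-105, 26), Rational(11025, 26))) = Add(12206, Rational(4145, 13)) = Rational(162823, 13)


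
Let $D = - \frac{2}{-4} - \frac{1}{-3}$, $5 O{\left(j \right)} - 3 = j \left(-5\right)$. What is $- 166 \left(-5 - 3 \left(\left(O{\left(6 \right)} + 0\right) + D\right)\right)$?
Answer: $- \frac{7221}{5} \approx -1444.2$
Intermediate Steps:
$O{\left(j \right)} = \frac{3}{5} - j$ ($O{\left(j \right)} = \frac{3}{5} + \frac{j \left(-5\right)}{5} = \frac{3}{5} + \frac{\left(-5\right) j}{5} = \frac{3}{5} - j$)
$D = \frac{5}{6}$ ($D = \left(-2\right) \left(- \frac{1}{4}\right) - - \frac{1}{3} = \frac{1}{2} + \frac{1}{3} = \frac{5}{6} \approx 0.83333$)
$- 166 \left(-5 - 3 \left(\left(O{\left(6 \right)} + 0\right) + D\right)\right) = - 166 \left(-5 - 3 \left(\left(\left(\frac{3}{5} - 6\right) + 0\right) + \frac{5}{6}\right)\right) = - 166 \left(-5 - 3 \left(\left(- \frac{27}{5} + 0\right) + \frac{5}{6}\right)\right) = - 166 \left(-5 - 3 \left(- \frac{27}{5} + \frac{5}{6}\right)\right) = - 166 \left(-5 - 3 \left(- \frac{137}{30}\right)\right) = - 166 \left(-5 - - \frac{137}{10}\right) = - 166 \left(-5 + \frac{137}{10}\right) = \left(-166\right) \frac{87}{10} = - \frac{7221}{5}$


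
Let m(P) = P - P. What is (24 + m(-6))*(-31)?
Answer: -744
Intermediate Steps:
m(P) = 0
(24 + m(-6))*(-31) = (24 + 0)*(-31) = 24*(-31) = -744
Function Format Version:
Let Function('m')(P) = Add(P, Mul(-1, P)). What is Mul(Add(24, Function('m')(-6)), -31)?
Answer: -744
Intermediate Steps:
Function('m')(P) = 0
Mul(Add(24, Function('m')(-6)), -31) = Mul(Add(24, 0), -31) = Mul(24, -31) = -744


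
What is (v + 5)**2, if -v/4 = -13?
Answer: 3249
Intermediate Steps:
v = 52 (v = -4*(-13) = 52)
(v + 5)**2 = (52 + 5)**2 = 57**2 = 3249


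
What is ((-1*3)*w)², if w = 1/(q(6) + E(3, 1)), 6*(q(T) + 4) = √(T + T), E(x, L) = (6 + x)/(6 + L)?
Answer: 3969/(-57 + 7*√3)² ≈ 1.9709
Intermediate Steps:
E(x, L) = (6 + x)/(6 + L)
q(T) = -4 + √2*√T/6 (q(T) = -4 + √(T + T)/6 = -4 + √(2*T)/6 = -4 + (√2*√T)/6 = -4 + √2*√T/6)
w = 1/(-19/7 + √3/3) (w = 1/((-4 + √2*√6/6) + (6 + 3)/(6 + 1)) = 1/((-4 + √3/3) + 9/7) = 1/(-19/7 + √3/3) ≈ -0.46796)
((-1*3)*w)² = ((-1*3)*(-399/1034 - 49*√3/1034))² = (-3*(-399/1034 - 49*√3/1034))² = (1197/1034 + 147*√3/1034)²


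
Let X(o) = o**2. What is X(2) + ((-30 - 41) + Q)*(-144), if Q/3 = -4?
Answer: 11956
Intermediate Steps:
Q = -12 (Q = 3*(-4) = -12)
X(2) + ((-30 - 41) + Q)*(-144) = 2**2 + ((-30 - 41) - 12)*(-144) = 4 + (-71 - 12)*(-144) = 4 - 83*(-144) = 4 + 11952 = 11956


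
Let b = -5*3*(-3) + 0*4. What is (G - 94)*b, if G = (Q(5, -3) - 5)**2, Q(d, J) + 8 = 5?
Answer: -1350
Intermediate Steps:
Q(d, J) = -3 (Q(d, J) = -8 + 5 = -3)
G = 64 (G = (-3 - 5)**2 = (-8)**2 = 64)
b = 45 (b = -15*(-3) + 0 = 45 + 0 = 45)
(G - 94)*b = (64 - 94)*45 = -30*45 = -1350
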